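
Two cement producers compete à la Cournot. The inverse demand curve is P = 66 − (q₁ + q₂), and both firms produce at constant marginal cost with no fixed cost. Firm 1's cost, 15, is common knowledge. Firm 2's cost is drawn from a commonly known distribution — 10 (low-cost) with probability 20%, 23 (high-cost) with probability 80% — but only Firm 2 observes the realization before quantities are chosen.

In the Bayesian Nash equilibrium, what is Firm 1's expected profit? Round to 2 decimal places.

Firm 2 with cost c maximizes (66 − (q₁+q₂) − c)·q₂, giving q₂(c) = (66 − c − q₁)/2.
E[c₂] = 0.2·10 + 0.8·23 = 20.4
Firm 1's FOC against E[q₂] yields q₁ = (66 − 2·15 + E[c₂])/3 = (66 − 30 + 20.4)/3 = 18.8.
E[P] = 66 − (q₁ + E[q₂]) = 33.8; Firm 1's expected profit = (E[P] − 15)·q₁ = (33.8 − 15)·18.8 = 353.44.

353.44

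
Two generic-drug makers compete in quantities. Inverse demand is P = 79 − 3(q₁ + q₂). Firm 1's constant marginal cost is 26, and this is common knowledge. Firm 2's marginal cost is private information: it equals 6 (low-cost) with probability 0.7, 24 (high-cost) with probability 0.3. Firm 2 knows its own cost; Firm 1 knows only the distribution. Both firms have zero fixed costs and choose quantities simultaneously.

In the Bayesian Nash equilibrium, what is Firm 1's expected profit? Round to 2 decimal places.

Firm 2 with cost c maximizes (79 − 3(q₁+q₂) − c)·q₂, giving q₂(c) = (79 − c − 3q₁)/6.
E[c₂] = 0.7·6 + 0.3·24 = 11.4
Firm 1's FOC against E[q₂] yields q₁ = (79 − 2·26 + E[c₂])/9 = (79 − 52 + 11.4)/9 = 4.26667.
E[P] = 79 − 3·(q₁ + E[q₂]) = 38.8; Firm 1's expected profit = (E[P] − 26)·q₁ = (38.8 − 26)·4.26667 = 54.6133.

54.61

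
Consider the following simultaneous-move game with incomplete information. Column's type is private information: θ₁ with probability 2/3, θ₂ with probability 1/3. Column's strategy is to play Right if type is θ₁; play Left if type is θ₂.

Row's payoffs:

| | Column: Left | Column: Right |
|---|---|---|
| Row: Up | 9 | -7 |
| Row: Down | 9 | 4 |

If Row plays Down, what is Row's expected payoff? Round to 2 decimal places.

E[Down] = 2/3·4 + 1/3·9 = 8/3 + 3 = 17/3

5.67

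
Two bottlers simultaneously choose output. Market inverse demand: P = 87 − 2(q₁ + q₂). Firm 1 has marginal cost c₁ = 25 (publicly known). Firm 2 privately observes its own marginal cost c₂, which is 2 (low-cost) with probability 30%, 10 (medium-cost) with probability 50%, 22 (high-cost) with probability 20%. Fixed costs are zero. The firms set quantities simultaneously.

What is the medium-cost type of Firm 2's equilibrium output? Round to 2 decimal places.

Type-c best response for Firm 2: q₂(c) = (87 − c)/4 − q₁/2.
Firm 1 maximizes expected profit; its first-order condition is 87 − 4q₁ − 2E[q₂] − 25 = 0.
Substituting E[q₂] and solving: E[c₂] = 10, so q₁ = (87 − 2·25 + 10)/6 = 7.83333.
q₂(medium-cost) = (87 − 10 − 2·7.83333)/4 = 15.3333.

15.33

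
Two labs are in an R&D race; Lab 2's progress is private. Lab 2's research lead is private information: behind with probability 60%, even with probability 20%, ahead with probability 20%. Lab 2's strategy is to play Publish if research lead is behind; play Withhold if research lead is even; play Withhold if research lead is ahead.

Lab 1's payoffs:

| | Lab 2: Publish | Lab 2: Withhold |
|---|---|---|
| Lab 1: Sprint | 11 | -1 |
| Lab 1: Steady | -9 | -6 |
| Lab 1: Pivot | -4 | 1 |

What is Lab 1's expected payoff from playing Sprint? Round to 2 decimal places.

Take the expectation over Lab 2's research lead, weighting each type's action by its prior probability.
E[Sprint] = 0.6·11 + 0.2·(-1) + 0.2·(-1) = 6.6 + (-0.2) + (-0.2) = 6.2

6.20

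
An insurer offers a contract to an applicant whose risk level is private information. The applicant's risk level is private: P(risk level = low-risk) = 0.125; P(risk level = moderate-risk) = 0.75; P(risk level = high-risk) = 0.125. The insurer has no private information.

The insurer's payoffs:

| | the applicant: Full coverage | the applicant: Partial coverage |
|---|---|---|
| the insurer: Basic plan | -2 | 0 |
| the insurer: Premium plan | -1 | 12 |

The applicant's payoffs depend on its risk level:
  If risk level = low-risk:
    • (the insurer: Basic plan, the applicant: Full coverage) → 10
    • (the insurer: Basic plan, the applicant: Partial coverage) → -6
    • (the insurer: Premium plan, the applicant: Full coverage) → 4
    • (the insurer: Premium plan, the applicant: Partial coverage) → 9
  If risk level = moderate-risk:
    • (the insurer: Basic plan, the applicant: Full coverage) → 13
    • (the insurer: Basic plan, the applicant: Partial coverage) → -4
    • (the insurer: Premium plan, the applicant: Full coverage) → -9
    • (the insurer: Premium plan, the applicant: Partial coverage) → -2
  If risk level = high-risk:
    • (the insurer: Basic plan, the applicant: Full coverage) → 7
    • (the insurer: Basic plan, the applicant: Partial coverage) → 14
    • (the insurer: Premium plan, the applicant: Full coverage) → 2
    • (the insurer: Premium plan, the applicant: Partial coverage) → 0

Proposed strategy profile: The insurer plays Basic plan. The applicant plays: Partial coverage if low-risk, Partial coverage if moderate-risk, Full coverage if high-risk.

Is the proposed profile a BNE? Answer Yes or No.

A profile is a BNE iff every type of every player is best-responding given beliefs about the other side.
The insurer plays Basic plan: E[Basic plan] = 0.125·(0) + 0.75·(0) + 0.125·(-2) = -0.25; E[Premium plan] = 10.375. Not best-responding. ✗
The applicant (risk level low-risk), facing Basic plan: Full coverage gives 10, Partial coverage gives -6. Proposed Partial coverage is not best — profitable deviation exists. ✗
The applicant (risk level moderate-risk), facing Basic plan: Full coverage gives 13, Partial coverage gives -4. Proposed Partial coverage is not best — profitable deviation exists. ✗
The applicant (risk level high-risk), facing Basic plan: Full coverage gives 7, Partial coverage gives 14. Proposed Full coverage is not best — profitable deviation exists. ✗

No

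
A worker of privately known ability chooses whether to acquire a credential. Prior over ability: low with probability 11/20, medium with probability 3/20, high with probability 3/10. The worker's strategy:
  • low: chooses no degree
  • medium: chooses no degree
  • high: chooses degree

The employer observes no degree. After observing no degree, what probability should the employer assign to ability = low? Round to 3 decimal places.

P(no degree) = (11/20)·1 + (3/20)·1 + (3/10)·0 = 7/10
P(low | no degree) = ((11/20)·1) / (7/10) = (11/20) / (7/10) = 11/14

0.786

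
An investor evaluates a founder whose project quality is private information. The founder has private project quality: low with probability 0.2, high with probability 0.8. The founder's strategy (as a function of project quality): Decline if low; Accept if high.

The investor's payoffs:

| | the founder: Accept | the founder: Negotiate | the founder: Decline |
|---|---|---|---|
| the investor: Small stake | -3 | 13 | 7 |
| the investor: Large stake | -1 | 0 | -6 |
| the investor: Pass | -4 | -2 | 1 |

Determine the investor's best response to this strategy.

E[Small stake] = 0.2·(7) + 0.8·(-3) = -1
E[Large stake] = 0.2·(-6) + 0.8·(-1) = -2
E[Pass] = 0.2·(1) + 0.8·(-4) = -3
Best response: Small stake (-1 is the largest).

Small stake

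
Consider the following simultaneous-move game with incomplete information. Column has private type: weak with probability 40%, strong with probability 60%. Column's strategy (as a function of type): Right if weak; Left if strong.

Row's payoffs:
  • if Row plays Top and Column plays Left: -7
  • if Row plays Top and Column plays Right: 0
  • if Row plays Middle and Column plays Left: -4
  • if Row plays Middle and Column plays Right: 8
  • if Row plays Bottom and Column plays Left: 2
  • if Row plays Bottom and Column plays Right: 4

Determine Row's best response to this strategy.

E[Top] = 0.4·(0) + 0.6·(-7) = -4.2
E[Middle] = 0.4·(8) + 0.6·(-4) = 0.8
E[Bottom] = 0.4·(4) + 0.6·(2) = 2.8
Best response: Bottom (2.8 is the largest).

Bottom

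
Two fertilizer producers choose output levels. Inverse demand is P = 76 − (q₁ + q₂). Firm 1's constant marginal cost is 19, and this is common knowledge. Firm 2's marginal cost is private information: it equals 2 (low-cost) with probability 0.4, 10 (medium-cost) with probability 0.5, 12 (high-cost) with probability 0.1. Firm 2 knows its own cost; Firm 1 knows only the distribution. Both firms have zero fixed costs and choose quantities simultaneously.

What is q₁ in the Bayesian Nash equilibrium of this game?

15

Type-c best response for Firm 2: q₂(c) = (76 − c)/2 − q₁/2.
Firm 1 maximizes expected profit; its first-order condition is 76 − 2q₁ − E[q₂] − 19 = 0.
Substituting E[q₂] and solving: E[c₂] = 7, so q₁ = (76 − 2·19 + 7)/3 = 15.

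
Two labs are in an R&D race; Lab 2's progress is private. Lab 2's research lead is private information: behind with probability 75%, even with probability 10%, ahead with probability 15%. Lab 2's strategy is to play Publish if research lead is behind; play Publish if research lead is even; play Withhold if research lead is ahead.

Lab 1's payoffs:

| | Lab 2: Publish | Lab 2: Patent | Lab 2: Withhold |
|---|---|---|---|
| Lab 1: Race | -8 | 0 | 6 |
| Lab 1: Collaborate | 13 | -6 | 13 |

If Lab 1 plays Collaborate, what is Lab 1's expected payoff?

13

E[Collaborate] = 0.75·13 + 0.1·13 + 0.15·13 = 9.75 + 1.3 + 1.95 = 13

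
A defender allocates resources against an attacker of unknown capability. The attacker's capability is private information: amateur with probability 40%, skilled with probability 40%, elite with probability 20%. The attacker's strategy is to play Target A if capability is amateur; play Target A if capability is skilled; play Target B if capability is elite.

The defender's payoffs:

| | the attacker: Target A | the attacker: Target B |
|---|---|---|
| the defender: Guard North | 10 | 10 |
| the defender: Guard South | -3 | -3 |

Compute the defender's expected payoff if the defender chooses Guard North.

Take the expectation over the attacker's capability, weighting each type's action by its prior probability.
E[Guard North] = 0.4·10 + 0.4·10 + 0.2·10 = 4 + 4 + 2 = 10

10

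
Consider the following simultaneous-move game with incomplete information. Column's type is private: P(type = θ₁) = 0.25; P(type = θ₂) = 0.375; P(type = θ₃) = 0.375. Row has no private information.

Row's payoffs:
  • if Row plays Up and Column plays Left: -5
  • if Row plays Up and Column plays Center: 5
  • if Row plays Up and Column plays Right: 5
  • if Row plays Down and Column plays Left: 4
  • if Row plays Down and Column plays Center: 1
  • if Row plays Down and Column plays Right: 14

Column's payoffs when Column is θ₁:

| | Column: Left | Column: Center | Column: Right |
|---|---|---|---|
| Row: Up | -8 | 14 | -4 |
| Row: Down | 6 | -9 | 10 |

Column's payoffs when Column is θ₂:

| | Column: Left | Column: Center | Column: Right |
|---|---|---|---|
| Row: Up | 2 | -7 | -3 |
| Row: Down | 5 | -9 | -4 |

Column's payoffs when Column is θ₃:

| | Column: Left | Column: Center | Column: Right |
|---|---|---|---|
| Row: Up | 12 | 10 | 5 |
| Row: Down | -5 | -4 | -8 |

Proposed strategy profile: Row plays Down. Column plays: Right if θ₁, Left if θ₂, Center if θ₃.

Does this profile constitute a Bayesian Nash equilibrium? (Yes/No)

A profile is a BNE iff every type of every player is best-responding given beliefs about the other side.
Row plays Down: E[Down] = 0.25·(14) + 0.375·(4) + 0.375·(1) = 5.375; E[Up] = 1.25. Best-responding. ✓
Column (type θ₁), facing Down: Left gives 6, Center gives -9, Right gives 10. Proposed Right is best. ✓
Column (type θ₂), facing Down: Left gives 5, Center gives -9, Right gives -4. Proposed Left is best. ✓
Column (type θ₃), facing Down: Left gives -5, Center gives -4, Right gives -8. Proposed Center is best. ✓

Yes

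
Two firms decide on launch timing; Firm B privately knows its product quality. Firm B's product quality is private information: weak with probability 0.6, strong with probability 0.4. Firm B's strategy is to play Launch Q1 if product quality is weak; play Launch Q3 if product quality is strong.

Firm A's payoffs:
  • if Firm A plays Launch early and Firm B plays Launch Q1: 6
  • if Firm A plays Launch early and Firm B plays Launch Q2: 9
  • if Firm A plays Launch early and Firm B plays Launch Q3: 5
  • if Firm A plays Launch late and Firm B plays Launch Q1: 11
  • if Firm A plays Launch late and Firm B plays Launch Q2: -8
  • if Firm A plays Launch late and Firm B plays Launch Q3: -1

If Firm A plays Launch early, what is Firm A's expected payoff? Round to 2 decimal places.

5.60

E[Launch early] = 0.6·6 + 0.4·5 = 3.6 + 2 = 5.6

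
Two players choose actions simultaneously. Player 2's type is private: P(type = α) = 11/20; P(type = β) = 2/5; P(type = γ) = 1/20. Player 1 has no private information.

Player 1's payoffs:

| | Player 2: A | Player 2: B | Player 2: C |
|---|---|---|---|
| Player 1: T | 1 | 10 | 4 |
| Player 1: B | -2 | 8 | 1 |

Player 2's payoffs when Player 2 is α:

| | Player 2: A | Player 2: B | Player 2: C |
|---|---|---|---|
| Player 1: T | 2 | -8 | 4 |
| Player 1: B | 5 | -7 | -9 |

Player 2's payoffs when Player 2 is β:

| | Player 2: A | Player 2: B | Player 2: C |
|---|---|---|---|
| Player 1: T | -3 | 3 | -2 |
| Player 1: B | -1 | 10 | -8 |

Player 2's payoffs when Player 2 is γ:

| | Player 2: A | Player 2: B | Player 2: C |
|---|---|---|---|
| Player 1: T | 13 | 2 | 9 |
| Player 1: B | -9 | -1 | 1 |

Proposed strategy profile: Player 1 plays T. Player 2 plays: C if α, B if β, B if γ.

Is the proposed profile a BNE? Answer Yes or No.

Player 1 plays T: E[T] = 11/20·(4) + 2/5·(10) + 1/20·(10) = 67/10; E[B] = 83/20. Best-responding. ✓
Player 2 (type α), facing T: A gives 2, B gives -8, C gives 4. Proposed C is best. ✓
Player 2 (type β), facing T: A gives -3, B gives 3, C gives -2. Proposed B is best. ✓
Player 2 (type γ), facing T: A gives 13, B gives 2, C gives 9. Proposed B is not best — profitable deviation exists. ✗

No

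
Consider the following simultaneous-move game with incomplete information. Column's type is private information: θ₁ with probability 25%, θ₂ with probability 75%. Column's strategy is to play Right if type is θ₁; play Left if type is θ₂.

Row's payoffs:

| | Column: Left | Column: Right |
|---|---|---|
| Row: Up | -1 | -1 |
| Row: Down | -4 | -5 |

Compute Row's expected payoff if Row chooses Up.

E[Up] = 0.25·(-1) + 0.75·(-1) = (-0.25) + (-0.75) = -1

-1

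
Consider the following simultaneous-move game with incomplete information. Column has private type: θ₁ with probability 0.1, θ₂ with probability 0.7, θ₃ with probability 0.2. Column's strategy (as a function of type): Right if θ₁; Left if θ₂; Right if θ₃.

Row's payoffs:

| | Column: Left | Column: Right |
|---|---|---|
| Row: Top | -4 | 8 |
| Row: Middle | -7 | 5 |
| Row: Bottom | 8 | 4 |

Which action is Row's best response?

E[Top] = 0.1·(8) + 0.7·(-4) + 0.2·(8) = -0.4
E[Middle] = 0.1·(5) + 0.7·(-7) + 0.2·(5) = -3.4
E[Bottom] = 0.1·(4) + 0.7·(8) + 0.2·(4) = 6.8
Best response: Bottom (6.8 is the largest).

Bottom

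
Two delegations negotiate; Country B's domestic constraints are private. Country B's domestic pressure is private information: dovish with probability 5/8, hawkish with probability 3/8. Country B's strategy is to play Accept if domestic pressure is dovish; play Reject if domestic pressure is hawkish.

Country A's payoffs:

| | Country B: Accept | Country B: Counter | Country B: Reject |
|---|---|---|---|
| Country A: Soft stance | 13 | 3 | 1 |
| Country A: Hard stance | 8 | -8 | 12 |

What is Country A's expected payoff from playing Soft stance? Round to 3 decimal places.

E[Soft stance] = 5/8·13 + 3/8·1 = 65/8 + 3/8 = 17/2

8.500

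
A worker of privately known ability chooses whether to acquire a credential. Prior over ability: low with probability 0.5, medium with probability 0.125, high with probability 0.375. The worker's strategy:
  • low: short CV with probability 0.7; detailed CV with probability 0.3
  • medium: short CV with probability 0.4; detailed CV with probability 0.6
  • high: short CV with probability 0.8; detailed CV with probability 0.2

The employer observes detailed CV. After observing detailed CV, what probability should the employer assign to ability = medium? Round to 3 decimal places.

P(detailed CV) = 0.5·0.3 + 0.125·0.6 + 0.375·0.2 = 0.3
P(medium | detailed CV) = (0.125·0.6) / 0.3 = 0.075 / 0.3 = 0.25

0.250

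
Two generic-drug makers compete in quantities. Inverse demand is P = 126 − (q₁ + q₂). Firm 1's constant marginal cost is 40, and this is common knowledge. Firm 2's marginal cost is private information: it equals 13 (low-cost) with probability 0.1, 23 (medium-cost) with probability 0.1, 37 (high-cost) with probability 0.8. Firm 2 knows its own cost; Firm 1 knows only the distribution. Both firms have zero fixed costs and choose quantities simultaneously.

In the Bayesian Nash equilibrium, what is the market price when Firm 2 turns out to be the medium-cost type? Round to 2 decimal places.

61.30

Firm 2 with cost c maximizes (126 − (q₁+q₂) − c)·q₂, giving q₂(c) = (126 − c − q₁)/2.
E[c₂] = 0.1·13 + 0.1·23 + 0.8·37 = 33.2
Firm 1's FOC against E[q₂] yields q₁ = (126 − 2·40 + E[c₂])/3 = (126 − 80 + 33.2)/3 = 26.4.
q₂(medium-cost) = 38.3, so P = 126 − (26.4 + 38.3) = 61.3.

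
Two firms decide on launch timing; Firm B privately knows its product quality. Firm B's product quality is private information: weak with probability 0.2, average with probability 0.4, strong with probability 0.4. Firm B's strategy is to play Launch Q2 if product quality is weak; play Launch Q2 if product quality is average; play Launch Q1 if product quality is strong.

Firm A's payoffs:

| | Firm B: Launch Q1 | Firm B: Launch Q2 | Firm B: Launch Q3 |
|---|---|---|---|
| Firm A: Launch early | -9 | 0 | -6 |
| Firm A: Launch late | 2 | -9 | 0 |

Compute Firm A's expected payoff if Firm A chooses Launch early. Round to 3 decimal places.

E[Launch early] = 0.2·0 + 0.4·0 + 0.4·(-9) = 0 + 0 + (-3.6) = -3.6

-3.600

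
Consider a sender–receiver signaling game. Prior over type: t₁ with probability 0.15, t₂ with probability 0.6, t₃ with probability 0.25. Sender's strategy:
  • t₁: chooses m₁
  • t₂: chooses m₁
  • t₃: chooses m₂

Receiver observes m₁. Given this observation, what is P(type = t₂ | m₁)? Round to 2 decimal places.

0.80

P(m₁) = 0.15·1 + 0.6·1 + 0.25·0 = 0.75
P(t₂ | m₁) = (0.6·1) / 0.75 = 0.6 / 0.75 = 0.8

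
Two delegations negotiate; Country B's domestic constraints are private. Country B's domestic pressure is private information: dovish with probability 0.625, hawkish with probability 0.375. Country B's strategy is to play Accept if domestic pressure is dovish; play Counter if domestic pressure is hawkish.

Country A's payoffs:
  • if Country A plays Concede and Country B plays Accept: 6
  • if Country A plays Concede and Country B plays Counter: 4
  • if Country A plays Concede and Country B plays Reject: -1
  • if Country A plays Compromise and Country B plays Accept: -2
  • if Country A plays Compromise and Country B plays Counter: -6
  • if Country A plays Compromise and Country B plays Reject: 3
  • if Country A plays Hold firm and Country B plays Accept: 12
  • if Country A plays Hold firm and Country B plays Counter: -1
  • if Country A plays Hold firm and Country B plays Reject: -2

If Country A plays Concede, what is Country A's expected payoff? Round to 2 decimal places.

E[Concede] = 0.625·6 + 0.375·4 = 3.75 + 1.5 = 5.25

5.25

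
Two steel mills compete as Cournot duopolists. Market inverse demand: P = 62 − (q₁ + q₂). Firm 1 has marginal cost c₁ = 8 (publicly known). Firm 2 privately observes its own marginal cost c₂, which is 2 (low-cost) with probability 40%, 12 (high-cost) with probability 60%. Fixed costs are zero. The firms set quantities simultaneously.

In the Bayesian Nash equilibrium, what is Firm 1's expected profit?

324

Type-c best response for Firm 2: q₂(c) = (62 − c)/2 − q₁/2.
Firm 1 maximizes expected profit; its first-order condition is 62 − 2q₁ − E[q₂] − 8 = 0.
Substituting E[q₂] and solving: E[c₂] = 8, so q₁ = (62 − 2·8 + 8)/3 = 18.
E[P] = 62 − (q₁ + E[q₂]) = 26; Firm 1's expected profit = (E[P] − 8)·q₁ = (26 − 8)·18 = 324.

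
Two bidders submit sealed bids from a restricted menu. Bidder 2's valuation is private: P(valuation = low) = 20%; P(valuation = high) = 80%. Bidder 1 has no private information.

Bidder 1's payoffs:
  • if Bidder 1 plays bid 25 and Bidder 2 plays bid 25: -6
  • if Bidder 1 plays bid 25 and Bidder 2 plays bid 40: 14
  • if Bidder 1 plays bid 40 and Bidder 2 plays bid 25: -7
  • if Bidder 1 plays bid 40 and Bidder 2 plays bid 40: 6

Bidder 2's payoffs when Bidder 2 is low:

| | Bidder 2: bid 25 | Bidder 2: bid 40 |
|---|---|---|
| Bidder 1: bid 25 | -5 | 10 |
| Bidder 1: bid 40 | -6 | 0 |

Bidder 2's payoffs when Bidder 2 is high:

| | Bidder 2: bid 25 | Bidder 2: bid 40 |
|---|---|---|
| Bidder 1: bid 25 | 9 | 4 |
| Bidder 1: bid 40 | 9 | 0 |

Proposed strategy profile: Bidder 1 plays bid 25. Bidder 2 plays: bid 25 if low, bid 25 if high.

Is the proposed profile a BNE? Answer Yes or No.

A profile is a BNE iff every type of every player is best-responding given beliefs about the other side.
Bidder 1 plays bid 25: E[bid 25] = 0.2·(-6) + 0.8·(-6) = -6; E[bid 40] = -7. Best-responding. ✓
Bidder 2 (valuation low), facing bid 25: bid 25 gives -5, bid 40 gives 10. Proposed bid 25 is not best — profitable deviation exists. ✗
Bidder 2 (valuation high), facing bid 25: bid 25 gives 9, bid 40 gives 4. Proposed bid 25 is best. ✓

No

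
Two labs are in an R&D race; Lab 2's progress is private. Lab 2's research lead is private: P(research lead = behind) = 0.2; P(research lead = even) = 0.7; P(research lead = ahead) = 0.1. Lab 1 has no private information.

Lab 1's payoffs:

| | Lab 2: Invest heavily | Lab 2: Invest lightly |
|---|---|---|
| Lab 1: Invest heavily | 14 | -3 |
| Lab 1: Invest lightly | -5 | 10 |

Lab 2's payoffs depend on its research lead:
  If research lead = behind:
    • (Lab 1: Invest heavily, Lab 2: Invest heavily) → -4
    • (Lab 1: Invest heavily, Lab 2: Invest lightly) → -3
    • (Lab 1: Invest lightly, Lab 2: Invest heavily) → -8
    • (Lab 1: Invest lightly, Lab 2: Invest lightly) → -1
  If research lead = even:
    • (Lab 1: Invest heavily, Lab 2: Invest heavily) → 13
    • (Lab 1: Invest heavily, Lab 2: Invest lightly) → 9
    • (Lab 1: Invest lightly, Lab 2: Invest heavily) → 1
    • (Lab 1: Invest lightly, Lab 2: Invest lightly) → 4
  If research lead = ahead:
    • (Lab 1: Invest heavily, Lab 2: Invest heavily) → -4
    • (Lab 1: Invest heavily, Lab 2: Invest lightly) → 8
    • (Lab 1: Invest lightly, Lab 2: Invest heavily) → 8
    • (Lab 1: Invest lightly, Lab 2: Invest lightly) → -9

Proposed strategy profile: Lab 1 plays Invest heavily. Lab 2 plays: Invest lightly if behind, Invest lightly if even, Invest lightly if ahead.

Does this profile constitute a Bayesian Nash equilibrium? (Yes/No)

Lab 1 plays Invest heavily: E[Invest heavily] = 0.2·(-3) + 0.7·(-3) + 0.1·(-3) = -3; E[Invest lightly] = 10. Not best-responding. ✗
Lab 2 (research lead behind), facing Invest heavily: Invest heavily gives -4, Invest lightly gives -3. Proposed Invest lightly is best. ✓
Lab 2 (research lead even), facing Invest heavily: Invest heavily gives 13, Invest lightly gives 9. Proposed Invest lightly is not best — profitable deviation exists. ✗
Lab 2 (research lead ahead), facing Invest heavily: Invest heavily gives -4, Invest lightly gives 8. Proposed Invest lightly is best. ✓

No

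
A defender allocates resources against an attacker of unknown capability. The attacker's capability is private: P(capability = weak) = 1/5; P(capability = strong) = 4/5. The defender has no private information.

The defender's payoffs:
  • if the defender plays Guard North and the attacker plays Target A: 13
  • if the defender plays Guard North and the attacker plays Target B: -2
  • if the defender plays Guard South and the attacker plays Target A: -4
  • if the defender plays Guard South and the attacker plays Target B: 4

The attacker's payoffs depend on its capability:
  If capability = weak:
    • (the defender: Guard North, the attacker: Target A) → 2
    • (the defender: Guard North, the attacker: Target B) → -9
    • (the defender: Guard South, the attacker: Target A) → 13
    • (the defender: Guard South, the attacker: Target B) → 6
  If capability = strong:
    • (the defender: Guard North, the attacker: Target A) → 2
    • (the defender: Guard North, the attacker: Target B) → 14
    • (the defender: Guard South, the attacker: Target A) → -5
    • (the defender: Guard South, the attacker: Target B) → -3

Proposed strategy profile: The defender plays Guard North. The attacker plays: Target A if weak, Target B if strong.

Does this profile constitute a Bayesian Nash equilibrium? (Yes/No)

No

A profile is a BNE iff every type of every player is best-responding given beliefs about the other side.
The defender plays Guard North: E[Guard North] = 1/5·(13) + 4/5·(-2) = 1; E[Guard South] = 12/5. Not best-responding. ✗
The attacker (capability weak), facing Guard North: Target A gives 2, Target B gives -9. Proposed Target A is best. ✓
The attacker (capability strong), facing Guard North: Target A gives 2, Target B gives 14. Proposed Target B is best. ✓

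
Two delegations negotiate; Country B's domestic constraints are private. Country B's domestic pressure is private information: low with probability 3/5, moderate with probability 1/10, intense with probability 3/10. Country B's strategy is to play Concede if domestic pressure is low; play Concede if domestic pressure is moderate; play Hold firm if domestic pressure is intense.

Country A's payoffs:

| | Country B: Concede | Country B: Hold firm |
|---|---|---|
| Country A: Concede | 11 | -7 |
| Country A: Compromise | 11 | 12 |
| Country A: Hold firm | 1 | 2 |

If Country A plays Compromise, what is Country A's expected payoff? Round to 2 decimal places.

11.30

E[Compromise] = 3/5·11 + 1/10·11 + 3/10·12 = 33/5 + 11/10 + 18/5 = 113/10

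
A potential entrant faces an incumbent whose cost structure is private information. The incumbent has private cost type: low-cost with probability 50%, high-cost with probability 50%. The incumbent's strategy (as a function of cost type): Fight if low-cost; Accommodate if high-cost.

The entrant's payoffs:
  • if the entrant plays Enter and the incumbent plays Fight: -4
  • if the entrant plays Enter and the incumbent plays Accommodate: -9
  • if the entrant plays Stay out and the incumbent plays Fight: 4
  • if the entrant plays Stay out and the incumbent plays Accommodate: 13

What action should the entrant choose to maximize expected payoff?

Stay out

E[Enter] = 0.5·(-4) + 0.5·(-9) = -6.5
E[Stay out] = 0.5·(4) + 0.5·(13) = 8.5
Best response: Stay out (8.5 is the largest).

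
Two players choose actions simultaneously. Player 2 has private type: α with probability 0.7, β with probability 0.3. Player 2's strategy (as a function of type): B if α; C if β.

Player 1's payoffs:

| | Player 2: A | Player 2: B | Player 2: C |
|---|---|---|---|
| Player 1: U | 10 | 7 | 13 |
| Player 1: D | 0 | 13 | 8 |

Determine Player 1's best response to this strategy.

D

E[U] = 0.7·(7) + 0.3·(13) = 8.8
E[D] = 0.7·(13) + 0.3·(8) = 11.5
Best response: D (11.5 is the largest).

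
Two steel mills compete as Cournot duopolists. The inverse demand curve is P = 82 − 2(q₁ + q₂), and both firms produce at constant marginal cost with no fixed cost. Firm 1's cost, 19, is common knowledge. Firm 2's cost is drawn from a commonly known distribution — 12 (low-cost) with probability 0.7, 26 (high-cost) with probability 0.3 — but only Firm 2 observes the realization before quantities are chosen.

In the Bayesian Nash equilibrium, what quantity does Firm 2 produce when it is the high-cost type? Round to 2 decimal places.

Each type of Firm 2 best-responds to q₁; Firm 1 best-responds to the expected q₂ over Firm 2's types.
Firm 2 with cost c maximizes (82 − 2(q₁+q₂) − c)·q₂, giving q₂(c) = (82 − c − 2q₁)/4.
E[c₂] = 0.7·12 + 0.3·26 = 16.2
Firm 1's FOC against E[q₂] yields q₁ = (82 − 2·19 + E[c₂])/6 = (82 − 38 + 16.2)/6 = 10.0333.
q₂(high-cost) = (82 − 26 − 2·10.0333)/4 = 8.98333.

8.98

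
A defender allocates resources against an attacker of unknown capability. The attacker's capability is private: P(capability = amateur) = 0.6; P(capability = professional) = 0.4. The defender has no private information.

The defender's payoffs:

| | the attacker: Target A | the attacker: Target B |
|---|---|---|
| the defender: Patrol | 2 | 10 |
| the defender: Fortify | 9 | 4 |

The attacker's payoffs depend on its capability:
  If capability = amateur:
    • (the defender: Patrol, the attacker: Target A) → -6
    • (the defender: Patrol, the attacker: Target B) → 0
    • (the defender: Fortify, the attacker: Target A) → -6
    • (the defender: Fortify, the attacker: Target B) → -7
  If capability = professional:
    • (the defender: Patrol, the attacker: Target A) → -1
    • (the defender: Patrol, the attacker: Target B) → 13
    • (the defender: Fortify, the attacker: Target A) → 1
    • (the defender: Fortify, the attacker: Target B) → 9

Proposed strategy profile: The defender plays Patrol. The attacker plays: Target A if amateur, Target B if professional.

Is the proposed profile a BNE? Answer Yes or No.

No

The defender plays Patrol: E[Patrol] = 0.6·(2) + 0.4·(10) = 5.2; E[Fortify] = 7. Not best-responding. ✗
The attacker (capability amateur), facing Patrol: Target A gives -6, Target B gives 0. Proposed Target A is not best — profitable deviation exists. ✗
The attacker (capability professional), facing Patrol: Target A gives -1, Target B gives 13. Proposed Target B is best. ✓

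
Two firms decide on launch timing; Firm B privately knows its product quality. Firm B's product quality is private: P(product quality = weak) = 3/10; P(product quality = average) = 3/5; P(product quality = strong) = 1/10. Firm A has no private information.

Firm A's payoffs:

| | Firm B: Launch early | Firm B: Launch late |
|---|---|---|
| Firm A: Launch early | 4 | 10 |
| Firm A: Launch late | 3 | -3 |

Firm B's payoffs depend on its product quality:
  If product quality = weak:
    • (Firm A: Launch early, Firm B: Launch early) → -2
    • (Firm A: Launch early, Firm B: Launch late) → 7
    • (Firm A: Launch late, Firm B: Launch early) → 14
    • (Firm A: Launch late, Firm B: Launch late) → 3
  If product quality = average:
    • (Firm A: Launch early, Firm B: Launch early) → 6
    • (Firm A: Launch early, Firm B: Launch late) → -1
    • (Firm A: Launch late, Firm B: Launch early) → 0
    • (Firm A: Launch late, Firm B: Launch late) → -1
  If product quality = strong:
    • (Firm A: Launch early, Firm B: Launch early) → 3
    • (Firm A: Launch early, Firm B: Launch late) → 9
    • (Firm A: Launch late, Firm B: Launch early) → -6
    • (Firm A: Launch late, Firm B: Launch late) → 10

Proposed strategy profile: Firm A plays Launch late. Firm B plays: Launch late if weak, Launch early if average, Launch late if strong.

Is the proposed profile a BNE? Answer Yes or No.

Firm A plays Launch late: E[Launch late] = 3/10·(-3) + 3/5·(3) + 1/10·(-3) = 3/5; E[Launch early] = 32/5. Not best-responding. ✗
Firm B (product quality weak), facing Launch late: Launch early gives 14, Launch late gives 3. Proposed Launch late is not best — profitable deviation exists. ✗
Firm B (product quality average), facing Launch late: Launch early gives 0, Launch late gives -1. Proposed Launch early is best. ✓
Firm B (product quality strong), facing Launch late: Launch early gives -6, Launch late gives 10. Proposed Launch late is best. ✓

No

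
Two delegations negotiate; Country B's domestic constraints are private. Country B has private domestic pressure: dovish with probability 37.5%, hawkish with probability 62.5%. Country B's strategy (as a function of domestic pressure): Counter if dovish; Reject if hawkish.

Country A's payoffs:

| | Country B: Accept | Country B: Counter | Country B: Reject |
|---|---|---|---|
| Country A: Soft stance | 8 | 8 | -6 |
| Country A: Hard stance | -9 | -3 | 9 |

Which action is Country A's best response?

Hard stance

E[Soft stance] = 0.375·(8) + 0.625·(-6) = -0.75
E[Hard stance] = 0.375·(-3) + 0.625·(9) = 4.5
Best response: Hard stance (4.5 is the largest).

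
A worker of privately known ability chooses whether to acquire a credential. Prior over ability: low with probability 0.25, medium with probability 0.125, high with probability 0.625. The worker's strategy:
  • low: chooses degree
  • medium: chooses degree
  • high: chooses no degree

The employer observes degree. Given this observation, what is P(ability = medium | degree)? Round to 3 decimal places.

0.333

P(degree) = 0.25·1 + 0.125·1 + 0.625·0 = 0.375
P(medium | degree) = (0.125·1) / 0.375 = 0.125 / 0.375 = 0.333333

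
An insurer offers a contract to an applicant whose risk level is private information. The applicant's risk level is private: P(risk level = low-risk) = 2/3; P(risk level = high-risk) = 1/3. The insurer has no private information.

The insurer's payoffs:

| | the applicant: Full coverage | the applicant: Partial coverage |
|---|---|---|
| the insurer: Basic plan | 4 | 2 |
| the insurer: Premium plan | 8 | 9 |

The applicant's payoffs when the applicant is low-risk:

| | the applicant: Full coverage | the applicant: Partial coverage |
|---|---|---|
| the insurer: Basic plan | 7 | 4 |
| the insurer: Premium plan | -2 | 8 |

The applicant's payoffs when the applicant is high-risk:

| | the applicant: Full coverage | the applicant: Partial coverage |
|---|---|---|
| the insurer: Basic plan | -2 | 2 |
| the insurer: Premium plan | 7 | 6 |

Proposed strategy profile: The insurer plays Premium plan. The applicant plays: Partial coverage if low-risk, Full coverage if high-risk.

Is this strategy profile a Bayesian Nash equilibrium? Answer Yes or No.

The insurer plays Premium plan: E[Premium plan] = 2/3·(9) + 1/3·(8) = 26/3; E[Basic plan] = 8/3. Best-responding. ✓
The applicant (risk level low-risk), facing Premium plan: Full coverage gives -2, Partial coverage gives 8. Proposed Partial coverage is best. ✓
The applicant (risk level high-risk), facing Premium plan: Full coverage gives 7, Partial coverage gives 6. Proposed Full coverage is best. ✓

Yes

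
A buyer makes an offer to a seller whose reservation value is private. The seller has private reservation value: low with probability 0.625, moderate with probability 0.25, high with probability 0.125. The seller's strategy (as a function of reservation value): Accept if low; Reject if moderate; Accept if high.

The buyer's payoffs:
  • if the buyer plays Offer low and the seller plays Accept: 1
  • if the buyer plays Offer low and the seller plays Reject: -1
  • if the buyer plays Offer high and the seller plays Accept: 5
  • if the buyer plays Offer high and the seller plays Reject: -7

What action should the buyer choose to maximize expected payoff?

Compute the buyer's expected payoff for each action, taking the expectation over the seller's type.
E[Offer low] = 0.625·(1) + 0.25·(-1) + 0.125·(1) = 0.5
E[Offer high] = 0.625·(5) + 0.25·(-7) + 0.125·(5) = 2
Best response: Offer high (2 is the largest).

Offer high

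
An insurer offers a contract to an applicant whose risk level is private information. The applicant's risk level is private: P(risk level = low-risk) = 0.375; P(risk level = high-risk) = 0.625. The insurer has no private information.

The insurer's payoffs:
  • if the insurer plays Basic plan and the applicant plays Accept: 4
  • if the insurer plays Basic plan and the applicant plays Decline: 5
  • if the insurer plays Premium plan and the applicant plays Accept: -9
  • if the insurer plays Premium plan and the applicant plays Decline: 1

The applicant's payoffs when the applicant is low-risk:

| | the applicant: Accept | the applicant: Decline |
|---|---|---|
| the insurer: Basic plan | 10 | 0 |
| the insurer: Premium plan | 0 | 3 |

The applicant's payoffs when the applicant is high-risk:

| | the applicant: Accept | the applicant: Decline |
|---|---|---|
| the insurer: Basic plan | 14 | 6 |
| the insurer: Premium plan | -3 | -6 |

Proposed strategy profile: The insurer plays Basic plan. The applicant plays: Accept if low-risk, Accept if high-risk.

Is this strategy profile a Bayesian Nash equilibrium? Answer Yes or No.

The insurer plays Basic plan: E[Basic plan] = 0.375·(4) + 0.625·(4) = 4; E[Premium plan] = -9. Best-responding. ✓
The applicant (risk level low-risk), facing Basic plan: Accept gives 10, Decline gives 0. Proposed Accept is best. ✓
The applicant (risk level high-risk), facing Basic plan: Accept gives 14, Decline gives 6. Proposed Accept is best. ✓

Yes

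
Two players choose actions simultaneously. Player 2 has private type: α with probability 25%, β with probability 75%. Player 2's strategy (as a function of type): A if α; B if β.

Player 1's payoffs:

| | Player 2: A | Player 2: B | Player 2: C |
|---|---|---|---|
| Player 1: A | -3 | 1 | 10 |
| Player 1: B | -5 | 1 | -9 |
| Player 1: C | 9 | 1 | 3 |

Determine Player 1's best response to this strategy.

C

E[A] = 0.25·(-3) + 0.75·(1) = 0
E[B] = 0.25·(-5) + 0.75·(1) = -0.5
E[C] = 0.25·(9) + 0.75·(1) = 3
Best response: C (3 is the largest).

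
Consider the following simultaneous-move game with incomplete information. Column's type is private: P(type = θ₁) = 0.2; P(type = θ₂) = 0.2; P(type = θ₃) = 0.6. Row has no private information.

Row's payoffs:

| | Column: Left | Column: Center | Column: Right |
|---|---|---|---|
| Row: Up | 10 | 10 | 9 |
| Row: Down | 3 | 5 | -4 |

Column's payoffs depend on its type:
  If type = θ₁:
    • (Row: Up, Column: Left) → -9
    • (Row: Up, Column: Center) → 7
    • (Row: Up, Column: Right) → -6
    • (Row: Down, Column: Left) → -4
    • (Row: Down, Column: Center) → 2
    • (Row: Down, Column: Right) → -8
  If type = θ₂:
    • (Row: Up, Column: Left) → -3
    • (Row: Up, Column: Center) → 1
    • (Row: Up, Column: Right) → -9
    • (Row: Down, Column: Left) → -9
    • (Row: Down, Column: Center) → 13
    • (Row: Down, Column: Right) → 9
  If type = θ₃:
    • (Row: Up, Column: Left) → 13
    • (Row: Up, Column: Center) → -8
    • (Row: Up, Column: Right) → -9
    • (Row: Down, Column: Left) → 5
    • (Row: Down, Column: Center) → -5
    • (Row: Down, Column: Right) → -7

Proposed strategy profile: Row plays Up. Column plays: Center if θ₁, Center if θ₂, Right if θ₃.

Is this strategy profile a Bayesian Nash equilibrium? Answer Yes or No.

Row plays Up: E[Up] = 0.2·(10) + 0.2·(10) + 0.6·(9) = 9.4; E[Down] = -0.4. Best-responding. ✓
Column (type θ₁), facing Up: Left gives -9, Center gives 7, Right gives -6. Proposed Center is best. ✓
Column (type θ₂), facing Up: Left gives -3, Center gives 1, Right gives -9. Proposed Center is best. ✓
Column (type θ₃), facing Up: Left gives 13, Center gives -8, Right gives -9. Proposed Right is not best — profitable deviation exists. ✗

No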